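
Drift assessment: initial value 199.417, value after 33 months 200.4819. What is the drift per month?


rate = (v2 - v1) / months
= (200.4819 - 199.417) / 33
= 1.0649 / 33
= 0.0323

0.0323


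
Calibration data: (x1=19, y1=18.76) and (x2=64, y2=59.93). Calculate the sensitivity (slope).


slope = (y2 - y1) / (x2 - x1)
= (59.93 - 18.76) / (64 - 19)
= 41.1700 / 45
= 0.9149

0.9149


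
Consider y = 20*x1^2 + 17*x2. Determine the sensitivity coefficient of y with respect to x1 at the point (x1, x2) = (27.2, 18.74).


y = 20*x1^2 + 17*x2
dy/dx1 = 2*20*x1
Evaluate at x1 = 27.2: c1 = 40 * 27.2
c1 = 1088.0000

1088.0000


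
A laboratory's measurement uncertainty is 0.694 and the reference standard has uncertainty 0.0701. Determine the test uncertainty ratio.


TUR = u_lab / u_ref
= 0.694 / 0.0701
= 9.9001

9.9001


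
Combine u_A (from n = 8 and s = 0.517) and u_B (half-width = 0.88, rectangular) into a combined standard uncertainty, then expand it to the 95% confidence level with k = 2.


u_A = s / sqrt(n) = 0.517 / sqrt(8) = 0.1827871
u_B = half_width / sqrt(3) = 0.88 / sqrt(3) = 0.50806824
uc = sqrt(u_A^2 + u_B^2) = sqrt(0.1827871^2 + 0.50806824^2) = 0.53994857
U = k * uc = 2 * 0.53994857
U = 1.0799

1.0799


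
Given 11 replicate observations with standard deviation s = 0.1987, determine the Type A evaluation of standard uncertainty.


u_A = s / sqrt(n)
u_A = 0.1987 / sqrt(11)
u_A = 0.1987 / 3.3166248
u_A = 0.0599

0.0599


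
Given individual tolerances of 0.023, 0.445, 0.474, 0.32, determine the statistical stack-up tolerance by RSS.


RSS = sqrt(0.023^2 + 0.445^2 + 0.474^2 + 0.32^2)
= sqrt(0.52563)
= 0.7250

0.7250


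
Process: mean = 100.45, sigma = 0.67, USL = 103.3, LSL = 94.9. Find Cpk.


Cpu = (USL - mean) / (3*sigma) = (103.3 - 100.45) / (3*0.67) = 1.4179
Cpl = (mean - LSL) / (3*sigma) = (100.45 - 94.9) / (3*0.67) = 2.7612
Cpk = min(Cpu, Cpl) = 1.4179

1.4179


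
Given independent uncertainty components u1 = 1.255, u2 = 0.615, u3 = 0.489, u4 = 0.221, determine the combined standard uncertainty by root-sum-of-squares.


uc = sqrt(1.255^2 + 0.615^2 + 0.489^2 + 0.221^2)
uc = sqrt(2.241212)
uc = 1.4971

1.4971


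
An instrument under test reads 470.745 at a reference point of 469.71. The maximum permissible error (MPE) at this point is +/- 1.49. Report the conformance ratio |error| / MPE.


e = indication - reference = 470.745 - 469.71 = 1.0350
|e| = 1.0350
ratio = |e| / MPE = 1.0350 / 1.49
ratio = 0.6946

0.6946


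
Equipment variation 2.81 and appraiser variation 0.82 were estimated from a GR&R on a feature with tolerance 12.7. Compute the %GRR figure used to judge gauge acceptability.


GRR = sqrt(EV^2 + AV^2) = sqrt(2.81^2 + 0.82^2) = 2.9272
%GRR = GRR / tol * 100 = 2.9272 / 12.7 * 100
%GRR = 23.0488

23.0488


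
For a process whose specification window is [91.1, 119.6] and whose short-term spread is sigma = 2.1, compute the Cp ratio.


Cp = (USL - LSL) / (6 * sigma)
= (119.6 - 91.1) / (6 * 2.1)
= 28.5000 / 12.6000
= 2.2619

2.2619


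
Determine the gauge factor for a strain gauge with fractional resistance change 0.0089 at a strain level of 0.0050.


GF = (dR/R) / epsilon
= 0.0089 / 0.0050
= 1.7800

1.7800


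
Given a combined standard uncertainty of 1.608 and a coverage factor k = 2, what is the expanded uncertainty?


U = k * uc
U = 2 * 1.608
U = 3.2160

3.2160


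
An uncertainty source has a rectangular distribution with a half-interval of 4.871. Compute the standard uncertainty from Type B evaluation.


u_B = half_width / sqrt(3)
u_B = 4.871 / 1.7320508
u_B = 2.8123

2.8123


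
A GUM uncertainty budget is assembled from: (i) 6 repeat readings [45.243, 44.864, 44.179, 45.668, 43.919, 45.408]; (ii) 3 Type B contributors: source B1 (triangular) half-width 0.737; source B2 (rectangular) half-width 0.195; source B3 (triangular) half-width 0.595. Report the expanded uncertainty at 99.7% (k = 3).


mean = (45.243 + 44.864 + 44.179 + 45.668 + 43.919 + 45.408) / 6 = 44.88016667
s = sqrt(sum((x - mean)^2)/(n-1)) = 0.69952481
u_A = s / sqrt(n) = 0.69952481 / sqrt(6) = 0.28557981
u_B1 = 0.737 / sqrt(6) = 0.30087899
u_B2 = 0.195 / sqrt(3) = 0.1125833
u_B3 = 0.595 / sqrt(6) = 0.24290773
uc = sqrt(0.28557981^2 + 0.30087899^2 + 0.1125833^2 + 0.24290773^2) = 0.49372377
U = k * uc = 3 * 0.49372377
U = 1.4812

1.4812


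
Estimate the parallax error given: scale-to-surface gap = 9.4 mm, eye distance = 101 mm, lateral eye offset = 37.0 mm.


error = h * offset / d
= 9.4 * 37.0 / 101
= 3.4436

3.4436


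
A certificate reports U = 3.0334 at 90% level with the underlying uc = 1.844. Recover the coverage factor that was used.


k = U / uc
k = 3.0334 / 1.844
k = 1.645

1.645


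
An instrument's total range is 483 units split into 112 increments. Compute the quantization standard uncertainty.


resolution = range / divisions
resolution = 483 / 112 = 4.3125
u_res = resolution / (2*sqrt(3))
u_res = 4.3125 / 3.4641016
u_res = 1.2449

1.2449


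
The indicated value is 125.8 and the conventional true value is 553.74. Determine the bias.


Systematic error = measured - true
= 125.8 - 553.74
= -427.9400

-427.9400


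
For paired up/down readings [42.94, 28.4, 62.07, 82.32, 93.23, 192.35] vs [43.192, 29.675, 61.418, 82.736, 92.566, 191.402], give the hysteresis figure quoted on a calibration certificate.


|42.94 - 43.192| = 0.2520
|28.4 - 29.675| = 1.2750
|62.07 - 61.418| = 0.6520
|82.32 - 82.736| = 0.4160
|93.23 - 92.566| = 0.6640
|192.35 - 191.402| = 0.9480
hysteresis = max(diffs) = 1.2750

1.2750


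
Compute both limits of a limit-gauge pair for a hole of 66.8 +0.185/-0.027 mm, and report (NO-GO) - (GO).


GO = nominal - lower_tol (smallest hole = maximum material condition)
GO = 66.8 - 0.027 = 66.773
NO-GO = nominal + upper_tol (largest hole = least material condition)
NO-GO = 66.8 + 0.185 = 66.985
spread = NO-GO - GO = 66.985 - 66.773 = 0.2120

0.2120


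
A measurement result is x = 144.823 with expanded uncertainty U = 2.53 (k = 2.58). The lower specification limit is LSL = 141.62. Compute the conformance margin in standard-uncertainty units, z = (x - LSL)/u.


u = U / k = 2.53 / 2.58 = 0.98062016
margin = |LSL - x| = |141.62 - 144.823| = 3.203
z = margin / u = 3.203 / 0.98062016
z = 3.2663

3.2663


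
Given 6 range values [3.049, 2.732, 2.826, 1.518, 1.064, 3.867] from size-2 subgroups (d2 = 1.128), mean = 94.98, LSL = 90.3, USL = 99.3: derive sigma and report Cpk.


R_bar = (3.049 + 2.732 + 2.826 + 1.518 + 1.064 + 3.867) / 6 = 2.5093333
sigma = R_bar / d2 = 2.5093333 / 1.128 = 2.2245863
Cp = (USL - LSL)/(6*sigma) = (99.3 - 90.3)/(6*2.2245863) = 0.6743
Cpu = (99.3 - 94.98)/(3*2.2245863) = 0.6473
Cpl = (94.98 - 90.3)/(3*2.2245863) = 0.7013
Cpk = min(Cpu, Cpl) = 0.6473

0.6473


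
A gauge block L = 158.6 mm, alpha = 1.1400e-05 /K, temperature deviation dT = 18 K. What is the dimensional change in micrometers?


dL = L * alpha * dT
= 158.6 * 1.1400e-05 * 18
= 0.0325447 mm
dL_um = 0.0325447 * 1000 = 32.5447 um

32.5447


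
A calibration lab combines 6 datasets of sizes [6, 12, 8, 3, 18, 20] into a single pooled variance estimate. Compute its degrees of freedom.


nu = sum_i (n_i - 1)
nu = ((6 - 1) + (12 - 1) + (8 - 1) + (3 - 1) + (18 - 1) + (20 - 1))
nu = 5 + 11 + 7 + 2 + 17 + 19
nu = 61

61


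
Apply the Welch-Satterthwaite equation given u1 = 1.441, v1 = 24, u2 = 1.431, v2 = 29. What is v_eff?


uc = sqrt(u1^2 + u2^2) = sqrt(1.441^2 + 1.431^2) = 2.030823
v_eff = uc^4 / (u1^4/v1 + u2^4/v2)
= 2.030823^4 / (1.441^4/24 + 1.431^4/29)
= 17.009373 / 0.32425464
v_eff = 52.4568

52.4568


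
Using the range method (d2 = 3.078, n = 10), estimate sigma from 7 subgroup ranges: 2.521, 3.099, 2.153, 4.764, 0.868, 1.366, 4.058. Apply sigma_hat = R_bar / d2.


R_bar = (2.521 + 3.099 + 2.153 + 4.764 + 0.868 + 1.366 + 4.058) / 7
R_bar = 18.829 / 7 = 2.6898571
sigma_hat = R_bar / d2 = 2.6898571 / 3.078 = 0.8739

0.8739


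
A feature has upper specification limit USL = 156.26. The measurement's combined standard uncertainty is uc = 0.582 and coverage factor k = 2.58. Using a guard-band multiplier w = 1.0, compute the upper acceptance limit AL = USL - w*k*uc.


U = k * uc = 2.58 * 0.582 = 1.50156
guard band g = w * U = 1.0 * 1.50156 = 1.50156
AL = USL - g = 156.26 - 1.50156
AL = 154.7584

154.7584


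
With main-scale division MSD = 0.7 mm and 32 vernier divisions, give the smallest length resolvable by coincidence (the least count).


LC = MSD / n_div
= 0.7 / 32
= 0.0219

0.0219


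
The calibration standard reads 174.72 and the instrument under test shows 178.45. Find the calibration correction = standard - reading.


Correction = standard - reading
= 174.72 - 178.45
= -3.7300

-3.7300


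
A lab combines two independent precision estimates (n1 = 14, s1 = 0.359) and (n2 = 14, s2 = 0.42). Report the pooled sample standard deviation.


s_p = sqrt(((n1-1)*s1^2 + (n2-1)*s2^2) / (n1+n2-2))
numerator = (14-1)*0.359^2 + (14-1)*0.42^2 = 1.675453 + 2.2932 = 3.968653
denominator = 14 + 14 - 2 = 26
s_p^2 = 3.968653 / 26 = 0.1526405
s_p = sqrt(0.1526405) = 0.3907

0.3907


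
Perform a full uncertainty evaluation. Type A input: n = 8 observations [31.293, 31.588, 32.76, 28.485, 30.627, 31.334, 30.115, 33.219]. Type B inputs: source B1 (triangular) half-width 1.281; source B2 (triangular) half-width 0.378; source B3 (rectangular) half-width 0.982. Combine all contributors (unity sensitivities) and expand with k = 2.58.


mean = (31.293 + 31.588 + 32.76 + 28.485 + 30.627 + 31.334 + 30.115 + 33.219) / 8 = 31.177625
s = sqrt(sum((x - mean)^2)/(n-1)) = 1.4909194
u_A = s / sqrt(n) = 1.4909194 / sqrt(8) = 0.52711961
u_B1 = 1.281 / sqrt(6) = 0.52296606
u_B2 = 0.378 / sqrt(6) = 0.15431785
u_B3 = 0.982 / sqrt(3) = 0.56695796
uc = sqrt(0.52711961^2 + 0.52296606^2 + 0.15431785^2 + 0.56695796^2) = 0.94689171
U = k * uc = 2.58 * 0.94689171
U = 2.4430

2.4430


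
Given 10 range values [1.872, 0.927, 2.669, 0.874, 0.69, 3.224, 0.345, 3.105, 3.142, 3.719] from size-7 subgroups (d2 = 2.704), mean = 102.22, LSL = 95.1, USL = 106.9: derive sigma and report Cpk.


R_bar = (1.872 + 0.927 + 2.669 + 0.874 + 0.69 + 3.224 + 0.345 + 3.105 + 3.142 + 3.719) / 10 = 2.0567
sigma = R_bar / d2 = 2.0567 / 2.704 = 0.76061391
Cp = (USL - LSL)/(6*sigma) = (106.9 - 95.1)/(6*0.76061391) = 2.5856
Cpu = (106.9 - 102.22)/(3*0.76061391) = 2.0510
Cpl = (102.22 - 95.1)/(3*0.76061391) = 3.1203
Cpk = min(Cpu, Cpl) = 2.0510

2.0510


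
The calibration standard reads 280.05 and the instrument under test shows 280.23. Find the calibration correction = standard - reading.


Correction = standard - reading
= 280.05 - 280.23
= -0.1800

-0.1800


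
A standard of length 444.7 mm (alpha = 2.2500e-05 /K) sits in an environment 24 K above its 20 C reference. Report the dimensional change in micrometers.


dL = L * alpha * dT
= 444.7 * 2.2500e-05 * 24
= 0.2401380 mm
dL_um = 0.2401380 * 1000 = 240.1380 um

240.1380


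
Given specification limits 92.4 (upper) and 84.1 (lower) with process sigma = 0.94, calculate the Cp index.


Cp = (USL - LSL) / (6 * sigma)
= (92.4 - 84.1) / (6 * 0.94)
= 8.3000 / 5.6400
= 1.4716

1.4716


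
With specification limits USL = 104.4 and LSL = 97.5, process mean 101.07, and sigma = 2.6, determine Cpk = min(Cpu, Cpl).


Cpu = (USL - mean) / (3*sigma) = (104.4 - 101.07) / (3*2.6) = 0.4269
Cpl = (mean - LSL) / (3*sigma) = (101.07 - 97.5) / (3*2.6) = 0.4577
Cpk = min(Cpu, Cpl) = 0.4269

0.4269


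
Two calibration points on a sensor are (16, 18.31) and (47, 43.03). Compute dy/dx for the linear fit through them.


slope = (y2 - y1) / (x2 - x1)
= (43.03 - 18.31) / (47 - 16)
= 24.7200 / 31
= 0.7974

0.7974


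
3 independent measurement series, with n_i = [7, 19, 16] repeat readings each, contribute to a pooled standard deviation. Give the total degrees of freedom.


nu = sum_i (n_i - 1)
nu = ((7 - 1) + (19 - 1) + (16 - 1))
nu = 6 + 18 + 15
nu = 39

39


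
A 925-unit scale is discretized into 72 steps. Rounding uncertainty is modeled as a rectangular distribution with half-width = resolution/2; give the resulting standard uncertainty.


resolution = range / divisions
resolution = 925 / 72 = 12.847222
u_res = resolution / (2*sqrt(3))
u_res = 12.847222 / 3.4641016
u_res = 3.7087

3.7087


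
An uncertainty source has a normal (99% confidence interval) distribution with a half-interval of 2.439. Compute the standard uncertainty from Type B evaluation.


u_B = half_width / 2.576
u_B = 2.439 / 2.576
u_B = 0.9468

0.9468


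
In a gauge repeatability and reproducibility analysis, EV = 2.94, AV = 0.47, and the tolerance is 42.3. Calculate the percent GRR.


GRR = sqrt(EV^2 + AV^2) = sqrt(2.94^2 + 0.47^2) = 2.977331
%GRR = GRR / tol * 100 = 2.977331 / 42.3 * 100
%GRR = 7.0386

7.0386


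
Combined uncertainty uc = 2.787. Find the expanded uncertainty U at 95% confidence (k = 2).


U = k * uc
U = 2 * 2.787
U = 5.5740

5.5740


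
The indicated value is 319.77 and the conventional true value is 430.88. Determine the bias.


Systematic error = measured - true
= 319.77 - 430.88
= -111.1100

-111.1100


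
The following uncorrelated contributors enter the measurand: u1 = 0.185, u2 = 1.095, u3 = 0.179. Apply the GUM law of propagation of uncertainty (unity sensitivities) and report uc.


uc = sqrt(0.185^2 + 1.095^2 + 0.179^2)
uc = sqrt(1.265291)
uc = 1.1249

1.1249


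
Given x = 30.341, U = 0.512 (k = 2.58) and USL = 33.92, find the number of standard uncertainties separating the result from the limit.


u = U / k = 0.512 / 2.58 = 0.19844961
margin = |USL - x| = |33.92 - 30.341| = 3.579
z = margin / u = 3.579 / 0.19844961
z = 18.0348

18.0348


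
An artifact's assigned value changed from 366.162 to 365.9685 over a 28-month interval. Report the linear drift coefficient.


rate = (v2 - v1) / months
= (365.9685 - 366.162) / 28
= -0.1935 / 28
= -0.0069

-0.0069


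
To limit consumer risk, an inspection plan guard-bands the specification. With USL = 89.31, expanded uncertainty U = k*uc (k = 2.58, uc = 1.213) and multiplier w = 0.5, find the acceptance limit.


U = k * uc = 2.58 * 1.213 = 3.12954
guard band g = w * U = 0.5 * 3.12954 = 1.56477
AL = USL - g = 89.31 - 1.56477
AL = 87.7452

87.7452


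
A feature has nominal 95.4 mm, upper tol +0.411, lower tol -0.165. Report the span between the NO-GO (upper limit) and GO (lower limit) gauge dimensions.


GO = nominal - lower_tol (smallest hole = maximum material condition)
GO = 95.4 - 0.165 = 95.235
NO-GO = nominal + upper_tol (largest hole = least material condition)
NO-GO = 95.4 + 0.411 = 95.811
spread = NO-GO - GO = 95.811 - 95.235 = 0.5760

0.5760


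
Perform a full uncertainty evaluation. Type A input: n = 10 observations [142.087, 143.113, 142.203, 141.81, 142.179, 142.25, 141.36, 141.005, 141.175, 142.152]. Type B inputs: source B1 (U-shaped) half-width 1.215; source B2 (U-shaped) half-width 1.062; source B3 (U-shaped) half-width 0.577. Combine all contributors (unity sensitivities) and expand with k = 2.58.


mean = (142.087 + 143.113 + 142.203 + 141.81 + 142.179 + 142.25 + 141.36 + 141.005 + 141.175 + 142.152) / 10 = 141.9334
s = sqrt(sum((x - mean)^2)/(n-1)) = 0.62157384
u_A = s / sqrt(n) = 0.62157384 / sqrt(10) = 0.19655891
u_B1 = 1.215 / sqrt(2) = 0.85913474
u_B2 = 1.062 / sqrt(2) = 0.7509474
u_B3 = 0.577 / sqrt(2) = 0.40800061
uc = sqrt(0.19655891^2 + 0.85913474^2 + 0.7509474^2 + 0.40800061^2) = 1.227654
U = k * uc = 2.58 * 1.227654
U = 3.1673

3.1673


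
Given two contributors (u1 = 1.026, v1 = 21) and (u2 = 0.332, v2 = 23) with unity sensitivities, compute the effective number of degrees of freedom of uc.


uc = sqrt(u1^2 + u2^2) = sqrt(1.026^2 + 0.332^2) = 1.0783784
v_eff = uc^4 / (u1^4/v1 + u2^4/v2)
= 1.0783784^4 / (1.026^4/21 + 0.332^4/23)
= 1.3523363 / 0.053296173
v_eff = 25.3740

25.3740


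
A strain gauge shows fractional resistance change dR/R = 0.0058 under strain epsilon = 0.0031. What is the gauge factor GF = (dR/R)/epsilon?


GF = (dR/R) / epsilon
= 0.0058 / 0.0031
= 1.8710

1.8710


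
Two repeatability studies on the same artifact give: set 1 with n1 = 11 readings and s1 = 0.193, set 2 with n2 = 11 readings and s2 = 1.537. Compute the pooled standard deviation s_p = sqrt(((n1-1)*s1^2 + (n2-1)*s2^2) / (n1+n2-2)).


s_p = sqrt(((n1-1)*s1^2 + (n2-1)*s2^2) / (n1+n2-2))
numerator = (11-1)*0.193^2 + (11-1)*1.537^2 = 0.37249 + 23.62369 = 23.99618
denominator = 11 + 11 - 2 = 20
s_p^2 = 23.99618 / 20 = 1.199809
s_p = sqrt(1.199809) = 1.0954

1.0954


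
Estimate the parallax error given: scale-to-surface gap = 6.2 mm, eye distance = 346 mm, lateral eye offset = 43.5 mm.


error = h * offset / d
= 6.2 * 43.5 / 346
= 0.7795

0.7795


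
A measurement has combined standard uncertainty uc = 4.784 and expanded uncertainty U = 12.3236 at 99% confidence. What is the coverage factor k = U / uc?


k = U / uc
k = 12.3236 / 4.784
k = 2.576

2.576


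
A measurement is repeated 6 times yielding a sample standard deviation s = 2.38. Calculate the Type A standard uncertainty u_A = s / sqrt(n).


u_A = s / sqrt(n)
u_A = 2.38 / sqrt(6)
u_A = 2.38 / 2.4494897
u_A = 0.9716

0.9716


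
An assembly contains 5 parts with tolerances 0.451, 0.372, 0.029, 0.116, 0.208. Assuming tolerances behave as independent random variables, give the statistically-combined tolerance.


RSS = sqrt(0.451^2 + 0.372^2 + 0.029^2 + 0.116^2 + 0.208^2)
= sqrt(0.399346)
= 0.6319

0.6319


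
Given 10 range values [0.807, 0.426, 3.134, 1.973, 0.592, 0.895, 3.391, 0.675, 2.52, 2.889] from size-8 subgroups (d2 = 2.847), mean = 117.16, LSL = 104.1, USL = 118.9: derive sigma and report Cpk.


R_bar = (0.807 + 0.426 + 3.134 + 1.973 + 0.592 + 0.895 + 3.391 + 0.675 + 2.52 + 2.889) / 10 = 1.7302
sigma = R_bar / d2 = 1.7302 / 2.847 = 0.60772743
Cp = (USL - LSL)/(6*sigma) = (118.9 - 104.1)/(6*0.60772743) = 4.0588
Cpu = (118.9 - 117.16)/(3*0.60772743) = 0.9544
Cpl = (117.16 - 104.1)/(3*0.60772743) = 7.1633
Cpk = min(Cpu, Cpl) = 0.9544

0.9544


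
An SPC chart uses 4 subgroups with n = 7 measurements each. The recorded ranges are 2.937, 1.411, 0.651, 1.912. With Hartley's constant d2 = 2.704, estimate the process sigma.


R_bar = (2.937 + 1.411 + 0.651 + 1.912) / 4
R_bar = 6.911 / 4 = 1.72775
sigma_hat = R_bar / d2 = 1.72775 / 2.704 = 0.6390

0.6390


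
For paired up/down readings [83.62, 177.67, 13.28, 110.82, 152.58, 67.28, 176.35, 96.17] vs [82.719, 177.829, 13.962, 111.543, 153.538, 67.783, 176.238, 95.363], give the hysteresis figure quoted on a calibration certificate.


|83.62 - 82.719| = 0.9010
|177.67 - 177.829| = 0.1590
|13.28 - 13.962| = 0.6820
|110.82 - 111.543| = 0.7230
|152.58 - 153.538| = 0.9580
|67.28 - 67.783| = 0.5030
|176.35 - 176.238| = 0.1120
|96.17 - 95.363| = 0.8070
hysteresis = max(diffs) = 0.9580

0.9580


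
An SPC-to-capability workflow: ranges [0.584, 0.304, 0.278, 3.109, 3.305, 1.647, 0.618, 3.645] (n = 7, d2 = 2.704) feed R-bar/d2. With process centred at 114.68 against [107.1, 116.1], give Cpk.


R_bar = (0.584 + 0.304 + 0.278 + 3.109 + 3.305 + 1.647 + 0.618 + 3.645) / 8 = 1.68625
sigma = R_bar / d2 = 1.68625 / 2.704 = 0.62361317
Cp = (USL - LSL)/(6*sigma) = (116.1 - 107.1)/(6*0.62361317) = 2.4053
Cpu = (116.1 - 114.68)/(3*0.62361317) = 0.7590
Cpl = (114.68 - 107.1)/(3*0.62361317) = 4.0517
Cpk = min(Cpu, Cpl) = 0.7590

0.7590


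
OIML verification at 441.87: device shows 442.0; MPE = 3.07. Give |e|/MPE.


e = indication - reference = 442.0 - 441.87 = 0.1300
|e| = 0.1300
ratio = |e| / MPE = 0.1300 / 3.07
ratio = 0.0423

0.0423


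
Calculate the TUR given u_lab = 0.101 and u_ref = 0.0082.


TUR = u_lab / u_ref
= 0.101 / 0.0082
= 12.3171

12.3171


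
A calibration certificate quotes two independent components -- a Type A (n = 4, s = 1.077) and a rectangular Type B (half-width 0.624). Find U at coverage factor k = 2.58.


u_A = s / sqrt(n) = 1.077 / sqrt(4) = 0.5385
u_B = half_width / sqrt(3) = 0.624 / sqrt(3) = 0.36026657
uc = sqrt(u_A^2 + u_B^2) = sqrt(0.5385^2 + 0.36026657^2) = 0.64789988
U = k * uc = 2.58 * 0.64789988
U = 1.6716

1.6716


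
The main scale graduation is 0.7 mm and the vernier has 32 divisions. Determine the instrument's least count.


LC = MSD / n_div
= 0.7 / 32
= 0.0219

0.0219


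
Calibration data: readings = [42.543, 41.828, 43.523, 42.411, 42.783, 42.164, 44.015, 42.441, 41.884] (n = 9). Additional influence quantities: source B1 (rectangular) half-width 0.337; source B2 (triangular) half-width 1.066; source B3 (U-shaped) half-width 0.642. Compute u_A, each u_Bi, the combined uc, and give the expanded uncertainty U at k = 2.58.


mean = (42.543 + 41.828 + 43.523 + 42.411 + 42.783 + 42.164 + 44.015 + 42.441 + 41.884) / 9 = 42.62133333
s = sqrt(sum((x - mean)^2)/(n-1)) = 0.72857172
u_A = s / sqrt(n) = 0.72857172 / sqrt(9) = 0.24285724
u_B1 = 0.337 / sqrt(3) = 0.19456704
u_B2 = 1.066 / sqrt(6) = 0.43519268
u_B3 = 0.642 / sqrt(2) = 0.45396255
uc = sqrt(0.24285724^2 + 0.19456704^2 + 0.43519268^2 + 0.45396255^2) = 0.70164851
U = k * uc = 2.58 * 0.70164851
U = 1.8103

1.8103


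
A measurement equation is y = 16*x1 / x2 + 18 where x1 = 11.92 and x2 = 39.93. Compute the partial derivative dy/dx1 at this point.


y = 16*x1 / x2 + 18
dy/dx1 = 16/x2
Evaluate at x2 = 39.93: c1 = 16 / 39.93
c1 = 0.4007

0.4007


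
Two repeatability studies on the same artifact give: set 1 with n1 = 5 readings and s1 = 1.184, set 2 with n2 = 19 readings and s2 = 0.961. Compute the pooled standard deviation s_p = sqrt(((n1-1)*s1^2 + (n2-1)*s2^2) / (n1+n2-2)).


s_p = sqrt(((n1-1)*s1^2 + (n2-1)*s2^2) / (n1+n2-2))
numerator = (5-1)*1.184^2 + (19-1)*0.961^2 = 5.607424 + 16.623378 = 22.230802
denominator = 5 + 19 - 2 = 22
s_p^2 = 22.230802 / 22 = 1.010491
s_p = sqrt(1.010491) = 1.0052

1.0052


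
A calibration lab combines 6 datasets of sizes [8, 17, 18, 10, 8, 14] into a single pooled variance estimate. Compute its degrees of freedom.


nu = sum_i (n_i - 1)
nu = ((8 - 1) + (17 - 1) + (18 - 1) + (10 - 1) + (8 - 1) + (14 - 1))
nu = 7 + 16 + 17 + 9 + 7 + 13
nu = 69

69


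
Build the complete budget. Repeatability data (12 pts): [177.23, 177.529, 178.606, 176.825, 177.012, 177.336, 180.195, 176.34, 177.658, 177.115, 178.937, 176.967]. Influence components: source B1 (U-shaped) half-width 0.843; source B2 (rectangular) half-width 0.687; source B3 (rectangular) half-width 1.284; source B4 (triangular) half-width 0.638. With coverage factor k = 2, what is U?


mean = (177.23 + 177.529 + 178.606 + 176.825 + 177.012 + 177.336 + 180.195 + 176.34 + 177.658 + 177.115 + 178.937 + 176.967) / 12 = 177.6458333
s = sqrt(sum((x - mean)^2)/(n-1)) = 1.0826443
u_A = s / sqrt(n) = 1.0826443 / sqrt(12) = 0.31253249
u_B1 = 0.843 / sqrt(2) = 0.59609102
u_B2 = 0.687 / sqrt(3) = 0.39663963
u_B3 = 1.284 / sqrt(3) = 0.74131775
u_B4 = 0.638 / sqrt(6) = 0.26046241
uc = sqrt(0.31253249^2 + 0.59609102^2 + 0.39663963^2 + 0.74131775^2 + 0.26046241^2) = 1.1080238
U = k * uc = 2 * 1.1080238
U = 2.2160

2.2160


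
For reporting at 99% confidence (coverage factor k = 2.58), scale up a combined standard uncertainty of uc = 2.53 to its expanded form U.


U = k * uc
U = 2.58 * 2.53
U = 6.5274

6.5274


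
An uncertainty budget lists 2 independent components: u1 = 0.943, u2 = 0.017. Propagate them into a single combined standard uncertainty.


uc = sqrt(0.943^2 + 0.017^2)
uc = sqrt(0.889538)
uc = 0.9432

0.9432


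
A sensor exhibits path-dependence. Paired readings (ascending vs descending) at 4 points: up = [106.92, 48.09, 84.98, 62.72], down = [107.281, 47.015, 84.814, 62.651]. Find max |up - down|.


|106.92 - 107.281| = 0.3610
|48.09 - 47.015| = 1.0750
|84.98 - 84.814| = 0.1660
|62.72 - 62.651| = 0.0690
hysteresis = max(diffs) = 1.0750

1.0750


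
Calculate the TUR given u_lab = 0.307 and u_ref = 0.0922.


TUR = u_lab / u_ref
= 0.307 / 0.0922
= 3.3297

3.3297


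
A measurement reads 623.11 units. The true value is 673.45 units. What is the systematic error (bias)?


Systematic error = measured - true
= 623.11 - 673.45
= -50.3400

-50.3400


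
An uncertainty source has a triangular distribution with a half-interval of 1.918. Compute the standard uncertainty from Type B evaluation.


u_B = half_width / sqrt(6)
u_B = 1.918 / 2.4494897
u_B = 0.7830

0.7830


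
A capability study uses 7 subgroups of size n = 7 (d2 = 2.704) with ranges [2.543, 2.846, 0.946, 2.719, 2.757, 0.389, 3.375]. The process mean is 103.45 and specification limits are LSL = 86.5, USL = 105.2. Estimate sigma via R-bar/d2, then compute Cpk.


R_bar = (2.543 + 2.846 + 0.946 + 2.719 + 2.757 + 0.389 + 3.375) / 7 = 2.225
sigma = R_bar / d2 = 2.225 / 2.704 = 0.82285503
Cp = (USL - LSL)/(6*sigma) = (105.2 - 86.5)/(6*0.82285503) = 3.7876
Cpu = (105.2 - 103.45)/(3*0.82285503) = 0.7089
Cpl = (103.45 - 86.5)/(3*0.82285503) = 6.8663
Cpk = min(Cpu, Cpl) = 0.7089

0.7089


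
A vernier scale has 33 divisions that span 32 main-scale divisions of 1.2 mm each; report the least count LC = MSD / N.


LC = MSD / n_div
= 1.2 / 33
= 0.0364

0.0364


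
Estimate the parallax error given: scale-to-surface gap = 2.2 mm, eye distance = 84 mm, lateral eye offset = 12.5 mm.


error = h * offset / d
= 2.2 * 12.5 / 84
= 0.3274

0.3274


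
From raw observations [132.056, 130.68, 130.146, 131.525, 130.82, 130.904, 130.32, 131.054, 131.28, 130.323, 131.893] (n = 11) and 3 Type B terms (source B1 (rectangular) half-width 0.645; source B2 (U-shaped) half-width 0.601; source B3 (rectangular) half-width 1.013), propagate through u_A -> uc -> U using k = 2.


mean = (132.056 + 130.68 + 130.146 + 131.525 + 130.82 + 130.904 + 130.32 + 131.054 + 131.28 + 130.323 + 131.893) / 11 = 131.0000909
s = sqrt(sum((x - mean)^2)/(n-1)) = 0.6374627
u_A = s / sqrt(n) = 0.6374627 / sqrt(11) = 0.19220224
u_B1 = 0.645 / sqrt(3) = 0.37239092
u_B2 = 0.601 / sqrt(2) = 0.42497118
u_B3 = 1.013 / sqrt(3) = 0.58485582
uc = sqrt(0.19220224^2 + 0.37239092^2 + 0.42497118^2 + 0.58485582^2) = 0.83562763
U = k * uc = 2 * 0.83562763
U = 1.6713

1.6713


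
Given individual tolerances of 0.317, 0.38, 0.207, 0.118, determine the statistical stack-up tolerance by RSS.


RSS = sqrt(0.317^2 + 0.38^2 + 0.207^2 + 0.118^2)
= sqrt(0.301662)
= 0.5492

0.5492


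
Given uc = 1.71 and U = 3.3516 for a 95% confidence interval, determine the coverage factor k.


k = U / uc
k = 3.3516 / 1.71
k = 1.96

1.96


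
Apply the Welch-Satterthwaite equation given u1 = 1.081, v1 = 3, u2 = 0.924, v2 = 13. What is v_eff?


uc = sqrt(u1^2 + u2^2) = sqrt(1.081^2 + 0.924^2) = 1.422089
v_eff = uc^4 / (u1^4/v1 + u2^4/v2)
= 1.422089^4 / (1.081^4/3 + 0.924^4/13)
= 4.0898474 / 0.51125007
v_eff = 7.9997

7.9997


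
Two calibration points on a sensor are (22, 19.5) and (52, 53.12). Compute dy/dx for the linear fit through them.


slope = (y2 - y1) / (x2 - x1)
= (53.12 - 19.5) / (52 - 22)
= 33.6200 / 30
= 1.1207

1.1207


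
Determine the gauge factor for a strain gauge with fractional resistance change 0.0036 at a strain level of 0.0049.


GF = (dR/R) / epsilon
= 0.0036 / 0.0049
= 0.7347

0.7347


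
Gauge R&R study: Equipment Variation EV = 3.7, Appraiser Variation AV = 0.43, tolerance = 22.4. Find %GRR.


GRR = sqrt(EV^2 + AV^2) = sqrt(3.7^2 + 0.43^2) = 3.7249027
%GRR = GRR / tol * 100 = 3.7249027 / 22.4 * 100
%GRR = 16.6290

16.6290


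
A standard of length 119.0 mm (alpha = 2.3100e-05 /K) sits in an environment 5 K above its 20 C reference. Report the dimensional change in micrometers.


dL = L * alpha * dT
= 119.0 * 2.3100e-05 * 5
= 0.0137445 mm
dL_um = 0.0137445 * 1000 = 13.7445 um

13.7445


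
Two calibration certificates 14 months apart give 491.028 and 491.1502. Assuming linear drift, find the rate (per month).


rate = (v2 - v1) / months
= (491.1502 - 491.028) / 14
= 0.1222 / 14
= 0.0087

0.0087


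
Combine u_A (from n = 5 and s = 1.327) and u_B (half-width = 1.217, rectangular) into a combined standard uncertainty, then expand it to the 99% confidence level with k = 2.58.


u_A = s / sqrt(n) = 1.327 / sqrt(5) = 0.59345244
u_B = half_width / sqrt(3) = 1.217 / sqrt(3) = 0.70263528
uc = sqrt(u_A^2 + u_B^2) = sqrt(0.59345244^2 + 0.70263528^2) = 0.91971851
U = k * uc = 2.58 * 0.91971851
U = 2.3729

2.3729


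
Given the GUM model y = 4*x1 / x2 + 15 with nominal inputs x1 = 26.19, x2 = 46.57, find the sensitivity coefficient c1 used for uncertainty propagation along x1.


y = 4*x1 / x2 + 15
dy/dx1 = 4/x2
Evaluate at x2 = 46.57: c1 = 4 / 46.57
c1 = 0.0859

0.0859


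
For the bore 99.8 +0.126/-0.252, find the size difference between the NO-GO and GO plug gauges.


GO = nominal - lower_tol (smallest hole = maximum material condition)
GO = 99.8 - 0.252 = 99.548
NO-GO = nominal + upper_tol (largest hole = least material condition)
NO-GO = 99.8 + 0.126 = 99.926
spread = NO-GO - GO = 99.926 - 99.548 = 0.3780

0.3780


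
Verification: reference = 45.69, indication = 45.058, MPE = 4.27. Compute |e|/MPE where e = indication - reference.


e = indication - reference = 45.058 - 45.69 = -0.6320
|e| = 0.6320
ratio = |e| / MPE = 0.6320 / 4.27
ratio = 0.1480

0.1480


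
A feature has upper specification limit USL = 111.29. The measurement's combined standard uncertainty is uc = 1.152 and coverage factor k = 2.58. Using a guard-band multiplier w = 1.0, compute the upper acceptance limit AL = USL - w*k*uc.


U = k * uc = 2.58 * 1.152 = 2.97216
guard band g = w * U = 1.0 * 2.97216 = 2.97216
AL = USL - g = 111.29 - 2.97216
AL = 108.3178

108.3178


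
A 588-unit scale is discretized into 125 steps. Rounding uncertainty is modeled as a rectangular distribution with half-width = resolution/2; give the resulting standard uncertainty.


resolution = range / divisions
resolution = 588 / 125 = 4.704
u_res = resolution / (2*sqrt(3))
u_res = 4.704 / 3.4641016
u_res = 1.3579

1.3579


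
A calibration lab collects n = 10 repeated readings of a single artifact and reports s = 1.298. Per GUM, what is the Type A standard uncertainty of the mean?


u_A = s / sqrt(n)
u_A = 1.298 / sqrt(10)
u_A = 1.298 / 3.1622777
u_A = 0.4105

0.4105


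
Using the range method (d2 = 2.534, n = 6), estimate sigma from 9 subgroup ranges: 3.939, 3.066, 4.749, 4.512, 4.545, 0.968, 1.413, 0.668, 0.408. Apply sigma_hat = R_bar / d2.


R_bar = (3.939 + 3.066 + 4.749 + 4.512 + 4.545 + 0.968 + 1.413 + 0.668 + 0.408) / 9
R_bar = 24.268 / 9 = 2.6964444
sigma_hat = R_bar / d2 = 2.6964444 / 2.534 = 1.0641

1.0641


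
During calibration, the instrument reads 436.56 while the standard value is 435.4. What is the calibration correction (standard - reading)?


Correction = standard - reading
= 435.4 - 436.56
= -1.1600

-1.1600


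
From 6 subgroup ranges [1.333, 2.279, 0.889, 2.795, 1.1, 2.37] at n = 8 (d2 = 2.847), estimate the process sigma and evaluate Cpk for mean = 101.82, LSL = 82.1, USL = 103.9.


R_bar = (1.333 + 2.279 + 0.889 + 2.795 + 1.1 + 2.37) / 6 = 1.7943333
sigma = R_bar / d2 = 1.7943333 / 2.847 = 0.63025406
Cp = (USL - LSL)/(6*sigma) = (103.9 - 82.1)/(6*0.63025406) = 5.7649
Cpu = (103.9 - 101.82)/(3*0.63025406) = 1.1001
Cpl = (101.82 - 82.1)/(3*0.63025406) = 10.4297
Cpk = min(Cpu, Cpl) = 1.1001

1.1001


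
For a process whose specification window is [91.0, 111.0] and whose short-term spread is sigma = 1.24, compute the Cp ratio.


Cp = (USL - LSL) / (6 * sigma)
= (111.0 - 91.0) / (6 * 1.24)
= 20.0000 / 7.4400
= 2.6882

2.6882


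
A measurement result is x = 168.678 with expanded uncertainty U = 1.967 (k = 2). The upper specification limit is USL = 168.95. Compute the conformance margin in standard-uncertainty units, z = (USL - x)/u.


u = U / k = 1.967 / 2 = 0.9835
margin = |USL - x| = |168.95 - 168.678| = 0.272
z = margin / u = 0.272 / 0.9835
z = 0.2766

0.2766


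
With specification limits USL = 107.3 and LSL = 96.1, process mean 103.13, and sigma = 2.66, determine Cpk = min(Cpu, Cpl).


Cpu = (USL - mean) / (3*sigma) = (107.3 - 103.13) / (3*2.66) = 0.5226
Cpl = (mean - LSL) / (3*sigma) = (103.13 - 96.1) / (3*2.66) = 0.8810
Cpk = min(Cpu, Cpl) = 0.5226

0.5226


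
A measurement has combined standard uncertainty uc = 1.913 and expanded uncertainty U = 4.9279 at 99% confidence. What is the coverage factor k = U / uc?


k = U / uc
k = 4.9279 / 1.913
k = 2.576

2.576


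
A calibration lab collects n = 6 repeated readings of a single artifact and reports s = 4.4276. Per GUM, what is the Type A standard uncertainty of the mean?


u_A = s / sqrt(n)
u_A = 4.4276 / sqrt(6)
u_A = 4.4276 / 2.4494897
u_A = 1.8076

1.8076


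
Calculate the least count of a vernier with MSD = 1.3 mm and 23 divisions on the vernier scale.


LC = MSD / n_div
= 1.3 / 23
= 0.0565

0.0565


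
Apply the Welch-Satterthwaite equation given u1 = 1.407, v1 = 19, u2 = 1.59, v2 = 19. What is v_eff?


uc = sqrt(u1^2 + u2^2) = sqrt(1.407^2 + 1.59^2) = 2.123146
v_eff = uc^4 / (u1^4/v1 + u2^4/v2)
= 2.123146^4 / (1.407^4/19 + 1.59^4/19)
= 20.3198 / 0.54264736
v_eff = 37.4457

37.4457


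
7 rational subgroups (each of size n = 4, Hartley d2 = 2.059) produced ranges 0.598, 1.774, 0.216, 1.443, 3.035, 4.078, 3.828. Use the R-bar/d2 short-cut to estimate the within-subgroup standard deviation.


R_bar = (0.598 + 1.774 + 0.216 + 1.443 + 3.035 + 4.078 + 3.828) / 7
R_bar = 14.972 / 7 = 2.1388571
sigma_hat = R_bar / d2 = 2.1388571 / 2.059 = 1.0388

1.0388


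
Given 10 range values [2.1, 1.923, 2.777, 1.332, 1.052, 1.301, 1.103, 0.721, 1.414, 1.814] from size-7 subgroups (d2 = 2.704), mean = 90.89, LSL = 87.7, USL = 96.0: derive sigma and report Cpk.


R_bar = (2.1 + 1.923 + 2.777 + 1.332 + 1.052 + 1.301 + 1.103 + 0.721 + 1.414 + 1.814) / 10 = 1.5537
sigma = R_bar / d2 = 1.5537 / 2.704 = 0.5745932
Cp = (USL - LSL)/(6*sigma) = (96.0 - 87.7)/(6*0.5745932) = 2.4075
Cpu = (96.0 - 90.89)/(3*0.5745932) = 2.9644
Cpl = (90.89 - 87.7)/(3*0.5745932) = 1.8506
Cpk = min(Cpu, Cpl) = 1.8506

1.8506


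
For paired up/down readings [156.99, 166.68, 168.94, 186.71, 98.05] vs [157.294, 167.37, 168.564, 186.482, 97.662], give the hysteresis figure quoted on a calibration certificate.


|156.99 - 157.294| = 0.3040
|166.68 - 167.37| = 0.6900
|168.94 - 168.564| = 0.3760
|186.71 - 186.482| = 0.2280
|98.05 - 97.662| = 0.3880
hysteresis = max(diffs) = 0.6900

0.6900


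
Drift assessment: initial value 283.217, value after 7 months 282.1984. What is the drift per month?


rate = (v2 - v1) / months
= (282.1984 - 283.217) / 7
= -1.0186 / 7
= -0.1455

-0.1455


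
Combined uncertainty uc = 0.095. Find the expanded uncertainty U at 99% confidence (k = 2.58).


U = k * uc
U = 2.58 * 0.095
U = 0.2451

0.2451


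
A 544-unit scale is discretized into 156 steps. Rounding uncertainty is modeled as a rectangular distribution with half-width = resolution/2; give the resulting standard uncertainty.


resolution = range / divisions
resolution = 544 / 156 = 3.4871795
u_res = resolution / (2*sqrt(3))
u_res = 3.4871795 / 3.4641016
u_res = 1.0067

1.0067


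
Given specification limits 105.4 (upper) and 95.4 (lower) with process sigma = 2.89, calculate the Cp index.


Cp = (USL - LSL) / (6 * sigma)
= (105.4 - 95.4) / (6 * 2.89)
= 10.0000 / 17.3400
= 0.5767

0.5767


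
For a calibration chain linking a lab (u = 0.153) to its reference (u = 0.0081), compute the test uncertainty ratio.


TUR = u_lab / u_ref
= 0.153 / 0.0081
= 18.8889

18.8889


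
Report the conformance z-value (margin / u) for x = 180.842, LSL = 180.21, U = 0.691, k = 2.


u = U / k = 0.691 / 2 = 0.3455
margin = |LSL - x| = |180.21 - 180.842| = 0.632
z = margin / u = 0.632 / 0.3455
z = 1.8292

1.8292


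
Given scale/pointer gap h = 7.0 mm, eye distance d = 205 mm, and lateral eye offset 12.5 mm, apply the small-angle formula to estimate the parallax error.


error = h * offset / d
= 7.0 * 12.5 / 205
= 0.4268

0.4268


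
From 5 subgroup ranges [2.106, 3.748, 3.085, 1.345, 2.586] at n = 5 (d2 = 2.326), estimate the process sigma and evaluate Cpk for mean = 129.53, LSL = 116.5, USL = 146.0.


R_bar = (2.106 + 3.748 + 3.085 + 1.345 + 2.586) / 5 = 2.574
sigma = R_bar / d2 = 2.574 / 2.326 = 1.1066208
Cp = (USL - LSL)/(6*sigma) = (146.0 - 116.5)/(6*1.1066208) = 4.4430
Cpu = (146.0 - 129.53)/(3*1.1066208) = 4.9610
Cpl = (129.53 - 116.5)/(3*1.1066208) = 3.9249
Cpk = min(Cpu, Cpl) = 3.9249

3.9249


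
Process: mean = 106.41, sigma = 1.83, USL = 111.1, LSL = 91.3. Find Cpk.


Cpu = (USL - mean) / (3*sigma) = (111.1 - 106.41) / (3*1.83) = 0.8543
Cpl = (mean - LSL) / (3*sigma) = (106.41 - 91.3) / (3*1.83) = 2.7523
Cpk = min(Cpu, Cpl) = 0.8543

0.8543


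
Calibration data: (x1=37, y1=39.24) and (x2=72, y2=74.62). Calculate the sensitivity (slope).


slope = (y2 - y1) / (x2 - x1)
= (74.62 - 39.24) / (72 - 37)
= 35.3800 / 35
= 1.0109

1.0109


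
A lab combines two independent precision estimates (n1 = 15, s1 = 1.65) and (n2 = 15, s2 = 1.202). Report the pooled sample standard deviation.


s_p = sqrt(((n1-1)*s1^2 + (n2-1)*s2^2) / (n1+n2-2))
numerator = (15-1)*1.65^2 + (15-1)*1.202^2 = 38.115 + 20.227256 = 58.342256
denominator = 15 + 15 - 2 = 28
s_p^2 = 58.342256 / 28 = 2.083652
s_p = sqrt(2.083652) = 1.4435

1.4435


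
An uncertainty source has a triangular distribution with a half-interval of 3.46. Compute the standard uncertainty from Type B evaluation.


u_B = half_width / sqrt(6)
u_B = 3.46 / 2.4494897
u_B = 1.4125

1.4125


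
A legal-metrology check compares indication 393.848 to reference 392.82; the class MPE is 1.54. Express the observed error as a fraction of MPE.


e = indication - reference = 393.848 - 392.82 = 1.0280
|e| = 1.0280
ratio = |e| / MPE = 1.0280 / 1.54
ratio = 0.6675

0.6675


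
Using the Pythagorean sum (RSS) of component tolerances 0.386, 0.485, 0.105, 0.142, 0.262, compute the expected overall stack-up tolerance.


RSS = sqrt(0.386^2 + 0.485^2 + 0.105^2 + 0.142^2 + 0.262^2)
= sqrt(0.484054)
= 0.6957

0.6957


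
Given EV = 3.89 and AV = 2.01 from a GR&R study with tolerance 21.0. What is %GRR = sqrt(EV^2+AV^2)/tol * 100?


GRR = sqrt(EV^2 + AV^2) = sqrt(3.89^2 + 2.01^2) = 4.3786071
%GRR = GRR / tol * 100 = 4.3786071 / 21.0 * 100
%GRR = 20.8505

20.8505


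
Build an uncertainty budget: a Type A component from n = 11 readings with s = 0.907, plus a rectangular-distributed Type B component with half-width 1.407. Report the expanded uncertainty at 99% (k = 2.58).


u_A = s / sqrt(n) = 0.907 / sqrt(11) = 0.27347079
u_B = half_width / sqrt(3) = 1.407 / sqrt(3) = 0.81233183
uc = sqrt(u_A^2 + u_B^2) = sqrt(0.27347079^2 + 0.81233183^2) = 0.85712851
U = k * uc = 2.58 * 0.85712851
U = 2.2114

2.2114


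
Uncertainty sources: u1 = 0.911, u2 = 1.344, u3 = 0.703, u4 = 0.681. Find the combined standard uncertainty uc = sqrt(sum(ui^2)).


uc = sqrt(0.911^2 + 1.344^2 + 0.703^2 + 0.681^2)
uc = sqrt(3.594227)
uc = 1.8958

1.8958


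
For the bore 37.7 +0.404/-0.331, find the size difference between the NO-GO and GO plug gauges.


GO = nominal - lower_tol (smallest hole = maximum material condition)
GO = 37.7 - 0.331 = 37.369
NO-GO = nominal + upper_tol (largest hole = least material condition)
NO-GO = 37.7 + 0.404 = 38.104
spread = NO-GO - GO = 38.104 - 37.369 = 0.7350

0.7350


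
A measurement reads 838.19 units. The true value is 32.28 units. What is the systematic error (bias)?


Systematic error = measured - true
= 838.19 - 32.28
= 805.9100

805.9100


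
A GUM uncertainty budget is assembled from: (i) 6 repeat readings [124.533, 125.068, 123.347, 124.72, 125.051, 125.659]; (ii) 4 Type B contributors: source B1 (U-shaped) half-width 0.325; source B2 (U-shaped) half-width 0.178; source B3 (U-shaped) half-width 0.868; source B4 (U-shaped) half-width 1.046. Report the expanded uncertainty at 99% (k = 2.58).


mean = (124.533 + 125.068 + 123.347 + 124.72 + 125.051 + 125.659) / 6 = 124.7296667
s = sqrt(sum((x - mean)^2)/(n-1)) = 0.77870705
u_A = s / sqrt(n) = 0.77870705 / sqrt(6) = 0.31790582
u_B1 = 0.325 / sqrt(2) = 0.2298097
u_B2 = 0.178 / sqrt(2) = 0.12586501
u_B3 = 0.868 / sqrt(2) = 0.61376869
u_B4 = 1.046 / sqrt(2) = 0.73963369
uc = sqrt(0.31790582^2 + 0.2298097^2 + 0.12586501^2 + 0.61376869^2 + 0.73963369^2) = 1.0457001
U = k * uc = 2.58 * 1.0457001
U = 2.6979

2.6979
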